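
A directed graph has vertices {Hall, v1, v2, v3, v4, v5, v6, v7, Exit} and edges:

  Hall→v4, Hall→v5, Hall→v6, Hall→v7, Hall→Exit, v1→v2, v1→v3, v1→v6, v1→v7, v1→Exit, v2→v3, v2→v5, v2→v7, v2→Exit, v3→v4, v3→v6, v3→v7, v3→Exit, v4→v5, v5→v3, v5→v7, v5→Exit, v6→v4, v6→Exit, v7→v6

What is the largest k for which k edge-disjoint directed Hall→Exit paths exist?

Assign every edge capacity 1; by Menger, the answer equals the max flow.
Path Hall→Exit (+1); total 1.
Path Hall→v5→Exit (+1); total 2.
Path Hall→v6→Exit (+1); total 3.
Path Hall→v4→v5→v3→Exit (+1); total 4.
No residual Hall→Exit path; max flow = 4.
Certifying cut of size 4: {Hall→Exit, Hall→v5, v4→v5, v6→Exit}.

4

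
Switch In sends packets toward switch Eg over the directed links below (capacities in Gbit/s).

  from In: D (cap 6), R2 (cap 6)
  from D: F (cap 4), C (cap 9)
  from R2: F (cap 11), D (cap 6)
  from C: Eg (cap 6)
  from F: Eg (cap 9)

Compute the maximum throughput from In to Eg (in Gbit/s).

12

Augment In→D→C→Eg: bottleneck 6, flow now 6.
Augment In→R2→F→Eg: bottleneck 6, flow now 12.
No augmenting path remains; maximum flow = 12.
In the residual graph, reachable from In: {In}.
Min-cut edges: In→D (6), In→R2 (6); capacity 6 + 6 = 12.
This cut is saturated, so no flow can exceed 12.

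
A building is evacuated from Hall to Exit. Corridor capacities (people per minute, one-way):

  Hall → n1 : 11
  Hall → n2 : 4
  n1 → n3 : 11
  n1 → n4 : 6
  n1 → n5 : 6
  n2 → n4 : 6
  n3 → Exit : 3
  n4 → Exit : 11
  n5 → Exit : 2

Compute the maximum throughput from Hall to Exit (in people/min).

15

Augment Hall→n1→n3→Exit: bottleneck 3, flow now 3.
Augment Hall→n1→n4→Exit: bottleneck 6, flow now 9.
Augment Hall→n1→n5→Exit: bottleneck 2, flow now 11.
Augment Hall→n2→n4→Exit: bottleneck 4, flow now 15.
No augmenting path remains; maximum flow = 15.
In the residual graph, reachable from Hall: {Hall}.
Min-cut edges: Hall→n1 (11), Hall→n2 (4); capacity 11 + 4 = 15.
This cut is saturated, so no flow can exceed 15.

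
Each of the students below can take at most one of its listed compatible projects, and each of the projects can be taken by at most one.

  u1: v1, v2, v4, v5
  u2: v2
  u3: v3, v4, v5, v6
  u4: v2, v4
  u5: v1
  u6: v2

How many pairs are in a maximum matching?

5

Unit-capacity flow: source→left, listed edges, right→sink; max matching = max flow.
Augmenting path u1→v1 (+1); matched 1.
Augmenting path u2→v2 (+1); matched 2.
Augmenting path u3→v3 (+1); matched 3.
Augmenting path u4→v4 (+1); matched 4.
Augmenting path u5→v1→u1→v5 (+1); matched 5.
No augmenting path remains; maximum matching = 5.
König certificate: {u1, u3, u4, u5, v2} is a vertex cover of size 5 (every listed pair touches it), so no matching can be larger.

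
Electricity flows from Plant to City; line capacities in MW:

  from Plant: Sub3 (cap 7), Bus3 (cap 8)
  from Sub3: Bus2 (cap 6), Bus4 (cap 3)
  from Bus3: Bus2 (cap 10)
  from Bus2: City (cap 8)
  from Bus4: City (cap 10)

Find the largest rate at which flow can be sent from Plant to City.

Augment Plant→Sub3→Bus2→City: bottleneck 6, flow now 6.
Augment Plant→Sub3→Bus4→City: bottleneck 1, flow now 7.
Augment Plant→Bus3→Bus2→City: bottleneck 2, flow now 9.
Augment Plant→Bus3→Bus2→Sub3→Bus4→City: bottleneck 2, flow now 11. (uses reverse residual edge)
No augmenting path remains; maximum flow = 11.
In the residual graph, reachable from Plant: {Plant, Sub3, Bus3, Bus2}.
Min-cut edges: Sub3→Bus4 (3), Bus2→City (8); capacity 3 + 8 = 11.
This cut is saturated, so no flow can exceed 11.

11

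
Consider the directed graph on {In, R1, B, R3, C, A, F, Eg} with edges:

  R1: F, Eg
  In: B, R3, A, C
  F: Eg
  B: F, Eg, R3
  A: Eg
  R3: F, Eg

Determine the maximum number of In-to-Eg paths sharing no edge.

3

Assign every edge capacity 1; by Menger, the answer equals the max flow.
Path In→B→Eg (+1); total 1.
Path In→R3→Eg (+1); total 2.
Path In→A→Eg (+1); total 3.
No residual In→Eg path; max flow = 3.
Certifying cut of size 3: {In→A, In→B, In→R3}.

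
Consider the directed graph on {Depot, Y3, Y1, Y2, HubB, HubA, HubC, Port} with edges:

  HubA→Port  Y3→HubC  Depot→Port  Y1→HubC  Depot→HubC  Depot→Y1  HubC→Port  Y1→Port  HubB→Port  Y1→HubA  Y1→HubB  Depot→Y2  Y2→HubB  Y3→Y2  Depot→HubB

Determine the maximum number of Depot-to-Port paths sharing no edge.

Assign every edge capacity 1; by Menger, the answer equals the max flow.
Path Depot→Port (+1); total 1.
Path Depot→Y1→Port (+1); total 2.
Path Depot→HubB→Port (+1); total 3.
Path Depot→HubC→Port (+1); total 4.
No residual Depot→Port path; max flow = 4.
Certifying cut of size 4: {Depot→HubC, Depot→Port, Depot→Y1, HubB→Port}.

4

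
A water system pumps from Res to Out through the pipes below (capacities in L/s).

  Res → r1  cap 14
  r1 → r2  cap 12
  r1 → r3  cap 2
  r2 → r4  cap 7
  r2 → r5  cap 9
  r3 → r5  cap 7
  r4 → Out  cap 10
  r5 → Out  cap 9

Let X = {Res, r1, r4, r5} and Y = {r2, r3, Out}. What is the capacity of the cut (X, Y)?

Edges leaving {Res, r1, r4, r5}: r1→r2 (12), r1→r3 (2), r4→Out (10), r5→Out (9).
Cut capacity = 12 + 2 + 10 + 9 = 33.

33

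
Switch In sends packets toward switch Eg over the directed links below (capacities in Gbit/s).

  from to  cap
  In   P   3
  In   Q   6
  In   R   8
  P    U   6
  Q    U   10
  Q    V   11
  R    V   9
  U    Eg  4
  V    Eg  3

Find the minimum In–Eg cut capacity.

7

Augment In→P→U→Eg: bottleneck 3, flow now 3.
Augment In→Q→U→Eg: bottleneck 1, flow now 4.
Augment In→Q→V→Eg: bottleneck 3, flow now 7.
No augmenting path remains; maximum flow = 7.
By max-flow min-cut, the minimum cut capacity equals the max flow.
In the residual graph, reachable from In: {In, P, Q, R, U, V}.
Min-cut edges: U→Eg (4), V→Eg (3); capacity 4 + 3 = 7.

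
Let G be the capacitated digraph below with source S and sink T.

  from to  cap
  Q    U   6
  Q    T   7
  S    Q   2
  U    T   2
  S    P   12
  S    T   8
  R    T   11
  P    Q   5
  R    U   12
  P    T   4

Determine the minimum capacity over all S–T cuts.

Augment S→T: bottleneck 8, flow now 8.
Augment S→P→T: bottleneck 4, flow now 12.
Augment S→Q→T: bottleneck 2, flow now 14.
Augment S→P→Q→T: bottleneck 5, flow now 19.
No augmenting path remains; maximum flow = 19.
By max-flow min-cut, the minimum cut capacity equals the max flow.
In the residual graph, reachable from S: {S, P}.
Min-cut edges: S→Q (2), S→T (8), P→Q (5), P→T (4); capacity 2 + 8 + 5 + 4 = 19.

19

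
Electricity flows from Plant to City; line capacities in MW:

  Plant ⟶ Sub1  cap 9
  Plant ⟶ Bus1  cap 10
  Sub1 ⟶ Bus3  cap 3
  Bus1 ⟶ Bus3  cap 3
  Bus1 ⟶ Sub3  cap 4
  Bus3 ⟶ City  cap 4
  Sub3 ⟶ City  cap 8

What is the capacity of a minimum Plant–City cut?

8

Augment Plant→Sub1→Bus3→City: bottleneck 3, flow now 3.
Augment Plant→Bus1→Bus3→City: bottleneck 1, flow now 4.
Augment Plant→Bus1→Sub3→City: bottleneck 4, flow now 8.
No augmenting path remains; maximum flow = 8.
By max-flow min-cut, the minimum cut capacity equals the max flow.
In the residual graph, reachable from Plant: {Plant, Sub1, Bus1, Bus3}.
Min-cut edges: Bus1→Sub3 (4), Bus3→City (4); capacity 4 + 4 = 8.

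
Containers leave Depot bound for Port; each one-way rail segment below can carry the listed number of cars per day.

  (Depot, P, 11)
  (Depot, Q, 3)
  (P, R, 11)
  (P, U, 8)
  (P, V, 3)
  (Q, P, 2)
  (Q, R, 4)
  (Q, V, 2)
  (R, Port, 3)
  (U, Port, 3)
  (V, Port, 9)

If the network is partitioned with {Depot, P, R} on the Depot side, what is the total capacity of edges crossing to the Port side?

17

Edges leaving {Depot, P, R}: Depot→Q (3), P→U (8), P→V (3), R→Port (3).
Cut capacity = 3 + 8 + 3 + 3 = 17.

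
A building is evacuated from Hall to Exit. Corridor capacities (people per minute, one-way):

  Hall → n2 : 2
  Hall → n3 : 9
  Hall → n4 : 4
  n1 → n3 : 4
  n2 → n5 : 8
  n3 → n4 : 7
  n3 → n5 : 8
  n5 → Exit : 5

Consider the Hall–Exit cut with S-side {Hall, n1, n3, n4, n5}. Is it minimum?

Given cut capacity: 2 + 5 = 7.
Augment Hall→n2→n5→Exit: bottleneck 2, flow now 2.
Augment Hall→n3→n5→Exit: bottleneck 3, flow now 5.
No augmenting path remains; maximum flow = 5.
In the residual graph, reachable from Hall: {Hall, n2, n3, n4, n5}.
Min-cut edges: n5→Exit (5); capacity 5 = 5.
Cut capacity 7 exceeds the max flow 5, so it is not minimum.

No — its capacity is 7, but the minimum cut has capacity 5.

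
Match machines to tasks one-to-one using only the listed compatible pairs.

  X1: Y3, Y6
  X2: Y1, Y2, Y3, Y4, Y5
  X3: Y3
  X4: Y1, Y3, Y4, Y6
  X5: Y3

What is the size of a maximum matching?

Unit-capacity flow: source→left, listed edges, right→sink; max matching = max flow.
Augmenting path X1→Y3 (+1); matched 1.
Augmenting path X2→Y1 (+1); matched 2.
Augmenting path X4→Y4 (+1); matched 3.
Augmenting path X3→Y3→X1→Y6 (+1); matched 4.
No augmenting path remains; maximum matching = 4.
König certificate: {X1, X2, X4, Y3} is a vertex cover of size 4 (every listed pair touches it), so no matching can be larger.

4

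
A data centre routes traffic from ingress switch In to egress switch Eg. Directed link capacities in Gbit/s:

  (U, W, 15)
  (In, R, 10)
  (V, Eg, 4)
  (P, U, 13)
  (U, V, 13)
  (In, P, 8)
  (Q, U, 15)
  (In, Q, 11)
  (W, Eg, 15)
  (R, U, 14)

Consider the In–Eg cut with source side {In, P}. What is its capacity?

34

Edges leaving {In, P}: In→Q (11), In→R (10), P→U (13).
Cut capacity = 11 + 10 + 13 = 34.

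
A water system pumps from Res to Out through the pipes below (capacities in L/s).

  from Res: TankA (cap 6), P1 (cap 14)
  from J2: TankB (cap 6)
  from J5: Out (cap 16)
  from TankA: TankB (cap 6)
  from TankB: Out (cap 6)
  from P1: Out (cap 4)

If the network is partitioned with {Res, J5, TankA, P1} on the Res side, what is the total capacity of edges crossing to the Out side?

26

Edges leaving {Res, J5, TankA, P1}: J5→Out (16), TankA→TankB (6), P1→Out (4).
Cut capacity = 16 + 6 + 4 = 26.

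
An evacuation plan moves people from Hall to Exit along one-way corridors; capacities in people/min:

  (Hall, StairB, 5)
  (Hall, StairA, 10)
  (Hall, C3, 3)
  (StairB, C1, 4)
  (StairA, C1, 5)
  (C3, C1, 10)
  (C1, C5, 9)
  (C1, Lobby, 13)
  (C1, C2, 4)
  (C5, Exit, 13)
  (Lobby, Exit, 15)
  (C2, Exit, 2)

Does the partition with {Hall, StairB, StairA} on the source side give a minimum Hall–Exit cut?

Yes — it is a minimum cut (capacity 12).

Given cut capacity: 3 + 4 + 5 = 12.
Augment Hall→StairB→C1→C5→Exit: bottleneck 4, flow now 4.
Augment Hall→StairA→C1→C5→Exit: bottleneck 5, flow now 9.
Augment Hall→C3→C1→Lobby→Exit: bottleneck 3, flow now 12.
No augmenting path remains; maximum flow = 12.
Cut capacity 12 equals the max flow, so it is a minimum cut.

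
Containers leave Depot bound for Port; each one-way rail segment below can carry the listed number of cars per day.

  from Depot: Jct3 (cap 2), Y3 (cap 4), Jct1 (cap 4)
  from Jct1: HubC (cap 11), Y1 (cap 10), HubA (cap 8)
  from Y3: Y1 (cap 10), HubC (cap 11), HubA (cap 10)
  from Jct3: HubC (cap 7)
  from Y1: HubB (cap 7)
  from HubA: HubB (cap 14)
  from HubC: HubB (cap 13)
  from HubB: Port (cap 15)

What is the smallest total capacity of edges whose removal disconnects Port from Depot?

10

Augment Depot→Jct1→Y1→HubB→Port: bottleneck 4, flow now 4.
Augment Depot→Y3→Y1→HubB→Port: bottleneck 3, flow now 7.
Augment Depot→Y3→HubA→HubB→Port: bottleneck 1, flow now 8.
Augment Depot→Jct3→HubC→HubB→Port: bottleneck 2, flow now 10.
No augmenting path remains; maximum flow = 10.
By max-flow min-cut, the minimum cut capacity equals the max flow.
In the residual graph, reachable from Depot: {Depot}.
Min-cut edges: Depot→Jct1 (4), Depot→Y3 (4), Depot→Jct3 (2); capacity 4 + 4 + 2 = 10.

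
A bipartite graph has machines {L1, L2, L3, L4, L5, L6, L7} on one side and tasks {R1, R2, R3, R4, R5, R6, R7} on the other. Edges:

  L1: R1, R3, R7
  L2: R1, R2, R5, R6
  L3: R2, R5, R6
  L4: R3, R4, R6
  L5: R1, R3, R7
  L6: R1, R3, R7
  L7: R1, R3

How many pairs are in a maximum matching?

Unit-capacity flow: source→left, listed edges, right→sink; max matching = max flow.
Augmenting path L1→R1 (+1); matched 1.
Augmenting path L2→R2 (+1); matched 2.
Augmenting path L3→R5 (+1); matched 3.
Augmenting path L4→R3 (+1); matched 4.
Augmenting path L5→R7 (+1); matched 5.
Augmenting path L6→R3→L4→R4 (+1); matched 6.
No augmenting path remains; maximum matching = 6.
König certificate: {L2, L3, L4, R1, R3, R7} is a vertex cover of size 6 (every listed pair touches it), so no matching can be larger.

6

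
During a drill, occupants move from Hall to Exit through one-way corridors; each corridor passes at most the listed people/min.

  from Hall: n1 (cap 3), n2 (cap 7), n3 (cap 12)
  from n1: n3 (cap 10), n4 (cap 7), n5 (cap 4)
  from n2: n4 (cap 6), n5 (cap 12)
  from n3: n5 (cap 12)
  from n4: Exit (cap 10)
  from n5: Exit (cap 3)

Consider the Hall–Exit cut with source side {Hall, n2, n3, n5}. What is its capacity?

12

Edges leaving {Hall, n2, n3, n5}: Hall→n1 (3), n2→n4 (6), n5→Exit (3).
Cut capacity = 3 + 6 + 3 = 12.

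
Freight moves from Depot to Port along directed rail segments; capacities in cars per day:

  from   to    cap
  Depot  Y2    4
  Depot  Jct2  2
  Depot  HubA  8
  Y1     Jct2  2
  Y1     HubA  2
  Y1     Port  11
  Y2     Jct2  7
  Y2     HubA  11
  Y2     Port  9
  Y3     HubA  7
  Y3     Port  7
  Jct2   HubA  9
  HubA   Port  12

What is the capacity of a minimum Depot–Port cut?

14

Augment Depot→Y2→Port: bottleneck 4, flow now 4.
Augment Depot→HubA→Port: bottleneck 8, flow now 12.
Augment Depot→Jct2→HubA→Port: bottleneck 2, flow now 14.
No augmenting path remains; maximum flow = 14.
By max-flow min-cut, the minimum cut capacity equals the max flow.
In the residual graph, reachable from Depot: {Depot}.
Min-cut edges: Depot→Y2 (4), Depot→Jct2 (2), Depot→HubA (8); capacity 4 + 2 + 8 = 14.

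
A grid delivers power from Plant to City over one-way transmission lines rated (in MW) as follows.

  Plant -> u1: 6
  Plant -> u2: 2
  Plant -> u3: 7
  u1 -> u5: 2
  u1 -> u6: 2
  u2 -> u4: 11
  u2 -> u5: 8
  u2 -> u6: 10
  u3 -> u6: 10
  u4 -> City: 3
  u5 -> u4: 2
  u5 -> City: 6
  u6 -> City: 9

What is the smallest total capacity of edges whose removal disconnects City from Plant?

13

Augment Plant→u1→u5→City: bottleneck 2, flow now 2.
Augment Plant→u1→u6→City: bottleneck 2, flow now 4.
Augment Plant→u2→u4→City: bottleneck 2, flow now 6.
Augment Plant→u3→u6→City: bottleneck 7, flow now 13.
No augmenting path remains; maximum flow = 13.
By max-flow min-cut, the minimum cut capacity equals the max flow.
In the residual graph, reachable from Plant: {Plant, u1}.
Min-cut edges: Plant→u2 (2), Plant→u3 (7), u1→u5 (2), u1→u6 (2); capacity 2 + 7 + 2 + 2 = 13.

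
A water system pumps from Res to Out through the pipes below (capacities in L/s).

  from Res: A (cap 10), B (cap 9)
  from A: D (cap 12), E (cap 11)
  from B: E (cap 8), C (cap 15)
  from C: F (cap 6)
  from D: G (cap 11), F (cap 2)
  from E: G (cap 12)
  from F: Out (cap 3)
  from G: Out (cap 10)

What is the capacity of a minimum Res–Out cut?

13

Augment Res→A→D→F→Out: bottleneck 2, flow now 2.
Augment Res→A→D→G→Out: bottleneck 8, flow now 10.
Augment Res→B→C→F→Out: bottleneck 1, flow now 11.
Augment Res→B→E→G→Out: bottleneck 2, flow now 13.
No augmenting path remains; maximum flow = 13.
By max-flow min-cut, the minimum cut capacity equals the max flow.
In the residual graph, reachable from Res: {Res, A, B, C, D, E, F, G}.
Min-cut edges: F→Out (3), G→Out (10); capacity 3 + 10 = 13.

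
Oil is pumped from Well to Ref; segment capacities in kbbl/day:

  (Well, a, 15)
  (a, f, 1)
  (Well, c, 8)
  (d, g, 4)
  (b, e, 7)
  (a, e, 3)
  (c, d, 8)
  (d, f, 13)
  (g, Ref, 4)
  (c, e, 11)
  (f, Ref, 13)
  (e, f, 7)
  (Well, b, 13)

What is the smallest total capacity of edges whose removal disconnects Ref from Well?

Augment Well→a→f→Ref: bottleneck 1, flow now 1.
Augment Well→a→e→f→Ref: bottleneck 3, flow now 4.
Augment Well→b→e→f→Ref: bottleneck 4, flow now 8.
Augment Well→c→d→f→Ref: bottleneck 5, flow now 13.
Augment Well→c→d→g→Ref: bottleneck 3, flow now 16.
No augmenting path remains; maximum flow = 16.
By max-flow min-cut, the minimum cut capacity equals the max flow.
In the residual graph, reachable from Well: {Well, a, b, e}.
Min-cut edges: Well→c (8), a→f (1), e→f (7); capacity 8 + 1 + 7 = 16.

16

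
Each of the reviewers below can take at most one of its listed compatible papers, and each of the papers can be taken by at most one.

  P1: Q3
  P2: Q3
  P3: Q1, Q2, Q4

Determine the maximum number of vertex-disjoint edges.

2

Unit-capacity flow: source→left, listed edges, right→sink; max matching = max flow.
Augmenting path P1→Q3 (+1); matched 1.
Augmenting path P3→Q1 (+1); matched 2.
No augmenting path remains; maximum matching = 2.
König certificate: {P3, Q3} is a vertex cover of size 2 (every listed pair touches it), so no matching can be larger.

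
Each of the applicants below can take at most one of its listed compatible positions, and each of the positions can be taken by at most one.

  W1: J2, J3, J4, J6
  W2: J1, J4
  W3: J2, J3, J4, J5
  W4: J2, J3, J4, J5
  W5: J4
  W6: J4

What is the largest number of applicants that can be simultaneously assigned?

Unit-capacity flow: source→left, listed edges, right→sink; max matching = max flow.
Augmenting path W1→J2 (+1); matched 1.
Augmenting path W2→J1 (+1); matched 2.
Augmenting path W3→J3 (+1); matched 3.
Augmenting path W4→J4 (+1); matched 4.
Augmenting path W5→J4→W4→J5 (+1); matched 5.
No augmenting path remains; maximum matching = 5.
König certificate: {W1, W2, W3, W4, J4} is a vertex cover of size 5 (every listed pair touches it), so no matching can be larger.

5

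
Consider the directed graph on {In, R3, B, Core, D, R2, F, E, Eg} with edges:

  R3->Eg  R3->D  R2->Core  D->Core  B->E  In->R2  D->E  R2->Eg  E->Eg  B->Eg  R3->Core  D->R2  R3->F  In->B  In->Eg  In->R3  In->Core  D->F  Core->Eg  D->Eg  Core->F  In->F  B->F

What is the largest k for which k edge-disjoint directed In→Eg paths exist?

Assign every edge capacity 1; by Menger, the answer equals the max flow.
Path In→Eg (+1); total 1.
Path In→R3→Eg (+1); total 2.
Path In→B→Eg (+1); total 3.
Path In→Core→Eg (+1); total 4.
Path In→R2→Eg (+1); total 5.
No residual In→Eg path; max flow = 5.
Certifying cut of size 5: {In→B, In→Core, In→Eg, In→R2, In→R3}.

5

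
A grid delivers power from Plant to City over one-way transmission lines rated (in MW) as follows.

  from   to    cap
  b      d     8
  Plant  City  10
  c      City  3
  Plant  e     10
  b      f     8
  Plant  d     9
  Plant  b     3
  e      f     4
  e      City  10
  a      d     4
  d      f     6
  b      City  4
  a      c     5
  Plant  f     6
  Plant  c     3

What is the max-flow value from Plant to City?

Augment Plant→City: bottleneck 10, flow now 10.
Augment Plant→b→City: bottleneck 3, flow now 13.
Augment Plant→c→City: bottleneck 3, flow now 16.
Augment Plant→e→City: bottleneck 10, flow now 26.
No augmenting path remains; maximum flow = 26.
In the residual graph, reachable from Plant: {Plant, d, f}.
Min-cut edges: Plant→b (3), Plant→c (3), Plant→e (10), Plant→City (10); capacity 3 + 3 + 10 + 10 = 26.
This cut is saturated, so no flow can exceed 26.

26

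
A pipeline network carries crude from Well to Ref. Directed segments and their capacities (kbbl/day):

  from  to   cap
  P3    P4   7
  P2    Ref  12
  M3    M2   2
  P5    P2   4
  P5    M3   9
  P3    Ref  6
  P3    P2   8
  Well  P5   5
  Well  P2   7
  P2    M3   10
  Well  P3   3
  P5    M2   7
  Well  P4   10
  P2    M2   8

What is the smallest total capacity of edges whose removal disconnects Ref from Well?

Augment Well→P3→Ref: bottleneck 3, flow now 3.
Augment Well→P2→Ref: bottleneck 7, flow now 10.
Augment Well→P5→P2→Ref: bottleneck 4, flow now 14.
No augmenting path remains; maximum flow = 14.
By max-flow min-cut, the minimum cut capacity equals the max flow.
In the residual graph, reachable from Well: {Well, P4, P5, M3, M2}.
Min-cut edges: Well→P3 (3), Well→P2 (7), P5→P2 (4); capacity 3 + 7 + 4 = 14.

14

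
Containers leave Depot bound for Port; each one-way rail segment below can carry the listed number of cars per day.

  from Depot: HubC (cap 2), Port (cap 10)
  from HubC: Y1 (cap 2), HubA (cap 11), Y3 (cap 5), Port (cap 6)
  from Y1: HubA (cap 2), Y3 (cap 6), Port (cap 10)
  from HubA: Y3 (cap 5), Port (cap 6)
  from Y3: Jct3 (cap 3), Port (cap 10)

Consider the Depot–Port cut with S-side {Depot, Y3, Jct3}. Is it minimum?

Given cut capacity: 2 + 10 + 10 = 22.
Augment Depot→Port: bottleneck 10, flow now 10.
Augment Depot→HubC→Port: bottleneck 2, flow now 12.
No augmenting path remains; maximum flow = 12.
In the residual graph, reachable from Depot: {Depot}.
Min-cut edges: Depot→HubC (2), Depot→Port (10); capacity 2 + 10 = 12.
Cut capacity 22 exceeds the max flow 12, so it is not minimum.

No — its capacity is 22, but the minimum cut has capacity 12.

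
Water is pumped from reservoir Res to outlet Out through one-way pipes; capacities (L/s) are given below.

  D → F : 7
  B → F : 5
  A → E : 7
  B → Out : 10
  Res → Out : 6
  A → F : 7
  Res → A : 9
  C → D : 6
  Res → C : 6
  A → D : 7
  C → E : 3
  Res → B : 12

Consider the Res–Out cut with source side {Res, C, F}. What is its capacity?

Edges leaving {Res, C, F}: Res→A (9), Res→B (12), Res→Out (6), C→D (6), C→E (3).
Cut capacity = 9 + 12 + 6 + 6 + 3 = 36.

36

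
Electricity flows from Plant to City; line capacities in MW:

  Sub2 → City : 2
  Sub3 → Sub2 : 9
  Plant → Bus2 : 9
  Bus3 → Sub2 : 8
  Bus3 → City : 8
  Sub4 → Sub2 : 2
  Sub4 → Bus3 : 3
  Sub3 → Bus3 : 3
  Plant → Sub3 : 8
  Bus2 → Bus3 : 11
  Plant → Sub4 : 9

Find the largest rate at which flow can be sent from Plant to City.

10

Augment Plant→Sub3→Sub2→City: bottleneck 2, flow now 2.
Augment Plant→Sub3→Bus3→City: bottleneck 3, flow now 5.
Augment Plant→Bus2→Bus3→City: bottleneck 5, flow now 10.
No augmenting path remains; maximum flow = 10.
In the residual graph, reachable from Plant: {Plant, Sub3, Bus2, Sub4, Sub2, Bus3}.
Min-cut edges: Sub2→City (2), Bus3→City (8); capacity 2 + 8 = 10.
This cut is saturated, so no flow can exceed 10.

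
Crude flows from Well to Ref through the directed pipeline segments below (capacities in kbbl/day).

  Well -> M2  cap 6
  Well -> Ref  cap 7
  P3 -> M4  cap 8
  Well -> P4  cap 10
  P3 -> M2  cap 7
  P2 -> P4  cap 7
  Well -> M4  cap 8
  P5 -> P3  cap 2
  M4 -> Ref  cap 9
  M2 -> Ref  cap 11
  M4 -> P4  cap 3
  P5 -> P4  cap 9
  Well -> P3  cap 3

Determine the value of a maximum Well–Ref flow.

24

Augment Well→Ref: bottleneck 7, flow now 7.
Augment Well→M4→Ref: bottleneck 8, flow now 15.
Augment Well→M2→Ref: bottleneck 6, flow now 21.
Augment Well→P3→M4→Ref: bottleneck 1, flow now 22.
Augment Well→P3→M2→Ref: bottleneck 2, flow now 24.
No augmenting path remains; maximum flow = 24.
In the residual graph, reachable from Well: {Well, P4}.
Min-cut edges: Well→P3 (3), Well→M4 (8), Well→M2 (6), Well→Ref (7); capacity 3 + 8 + 6 + 7 = 24.
This cut is saturated, so no flow can exceed 24.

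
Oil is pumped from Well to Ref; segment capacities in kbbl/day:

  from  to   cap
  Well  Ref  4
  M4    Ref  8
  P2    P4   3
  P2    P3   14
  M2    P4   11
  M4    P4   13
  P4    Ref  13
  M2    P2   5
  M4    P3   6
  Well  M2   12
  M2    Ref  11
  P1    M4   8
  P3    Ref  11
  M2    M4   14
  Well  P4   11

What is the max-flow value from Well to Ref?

27

Augment Well→Ref: bottleneck 4, flow now 4.
Augment Well→M2→Ref: bottleneck 11, flow now 15.
Augment Well→P4→Ref: bottleneck 11, flow now 26.
Augment Well→M2→M4→Ref: bottleneck 1, flow now 27.
No augmenting path remains; maximum flow = 27.
In the residual graph, reachable from Well: {Well}.
Min-cut edges: Well→M2 (12), Well→P4 (11), Well→Ref (4); capacity 12 + 11 + 4 = 27.
This cut is saturated, so no flow can exceed 27.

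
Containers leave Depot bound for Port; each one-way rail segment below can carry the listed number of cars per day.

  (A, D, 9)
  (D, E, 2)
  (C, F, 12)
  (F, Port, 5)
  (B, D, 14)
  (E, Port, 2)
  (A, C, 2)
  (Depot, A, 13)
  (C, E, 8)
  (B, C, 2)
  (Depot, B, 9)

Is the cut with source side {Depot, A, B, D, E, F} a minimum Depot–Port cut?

Given cut capacity: 2 + 2 + 2 + 5 = 11.
Augment Depot→A→C→E→Port: bottleneck 2, flow now 2.
Augment Depot→B→C→F→Port: bottleneck 2, flow now 4.
Augment Depot→A→D→E→C→F→Port: bottleneck 2, flow now 6. (uses reverse residual edge)
No augmenting path remains; maximum flow = 6.
In the residual graph, reachable from Depot: {Depot, A, B, D}.
Min-cut edges: A→C (2), B→C (2), D→E (2); capacity 2 + 2 + 2 = 6.
Cut capacity 11 exceeds the max flow 6, so it is not minimum.

No — its capacity is 11, but the minimum cut has capacity 6.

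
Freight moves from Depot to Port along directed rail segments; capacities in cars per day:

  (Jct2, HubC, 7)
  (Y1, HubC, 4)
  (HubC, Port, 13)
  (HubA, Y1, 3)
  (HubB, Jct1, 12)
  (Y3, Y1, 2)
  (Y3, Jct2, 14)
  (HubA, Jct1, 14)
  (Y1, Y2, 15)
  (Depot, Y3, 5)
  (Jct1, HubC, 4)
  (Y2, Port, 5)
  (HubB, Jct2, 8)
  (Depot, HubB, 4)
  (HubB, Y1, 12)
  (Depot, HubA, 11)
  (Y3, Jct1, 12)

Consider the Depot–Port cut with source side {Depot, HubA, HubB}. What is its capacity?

54

Edges leaving {Depot, HubA, HubB}: Depot→Y3 (5), HubA→Y1 (3), HubA→Jct1 (14), HubB→Y1 (12), HubB→Jct1 (12), HubB→Jct2 (8).
Cut capacity = 5 + 3 + 14 + 12 + 12 + 8 = 54.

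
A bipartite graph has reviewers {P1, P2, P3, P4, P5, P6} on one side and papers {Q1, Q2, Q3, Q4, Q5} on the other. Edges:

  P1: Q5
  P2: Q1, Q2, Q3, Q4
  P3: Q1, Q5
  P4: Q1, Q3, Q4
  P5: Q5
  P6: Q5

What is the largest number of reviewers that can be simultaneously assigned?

Unit-capacity flow: source→left, listed edges, right→sink; max matching = max flow.
Augmenting path P1→Q5 (+1); matched 1.
Augmenting path P2→Q1 (+1); matched 2.
Augmenting path P4→Q3 (+1); matched 3.
Augmenting path P3→Q1→P2→Q2 (+1); matched 4.
No augmenting path remains; maximum matching = 4.
König certificate: {P2, P3, P4, Q5} is a vertex cover of size 4 (every listed pair touches it), so no matching can be larger.

4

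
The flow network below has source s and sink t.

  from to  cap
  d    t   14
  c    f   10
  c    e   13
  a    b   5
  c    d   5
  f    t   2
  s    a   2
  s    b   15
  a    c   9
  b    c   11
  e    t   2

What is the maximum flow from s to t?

9

Augment s→a→c→d→t: bottleneck 2, flow now 2.
Augment s→b→c→d→t: bottleneck 3, flow now 5.
Augment s→b→c→e→t: bottleneck 2, flow now 7.
Augment s→b→c→f→t: bottleneck 2, flow now 9.
No augmenting path remains; maximum flow = 9.
In the residual graph, reachable from s: {s, a, b, c, e, f}.
Min-cut edges: c→d (5), e→t (2), f→t (2); capacity 5 + 2 + 2 = 9.
This cut is saturated, so no flow can exceed 9.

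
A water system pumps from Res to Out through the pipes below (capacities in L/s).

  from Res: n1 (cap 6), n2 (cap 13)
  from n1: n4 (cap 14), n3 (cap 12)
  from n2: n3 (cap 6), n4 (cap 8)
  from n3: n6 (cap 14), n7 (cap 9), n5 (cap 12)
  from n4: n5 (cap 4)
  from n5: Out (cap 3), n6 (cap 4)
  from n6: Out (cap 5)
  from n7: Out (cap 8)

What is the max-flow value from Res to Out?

Augment Res→n1→n3→n5→Out: bottleneck 3, flow now 3.
Augment Res→n1→n3→n6→Out: bottleneck 3, flow now 6.
Augment Res→n2→n3→n6→Out: bottleneck 2, flow now 8.
Augment Res→n2→n3→n7→Out: bottleneck 4, flow now 12.
Augment Res→n2→n4→n5→n3→n7→Out: bottleneck 3, flow now 15. (uses reverse residual edge)
Augment Res→n2→n4→n5→n6→n3→n7→Out: bottleneck 1, flow now 16. (uses reverse residual edge)
No augmenting path remains; maximum flow = 16.
In the residual graph, reachable from Res: {Res, n2, n4}.
Min-cut edges: Res→n1 (6), n2→n3 (6), n4→n5 (4); capacity 6 + 6 + 4 = 16.
This cut is saturated, so no flow can exceed 16.

16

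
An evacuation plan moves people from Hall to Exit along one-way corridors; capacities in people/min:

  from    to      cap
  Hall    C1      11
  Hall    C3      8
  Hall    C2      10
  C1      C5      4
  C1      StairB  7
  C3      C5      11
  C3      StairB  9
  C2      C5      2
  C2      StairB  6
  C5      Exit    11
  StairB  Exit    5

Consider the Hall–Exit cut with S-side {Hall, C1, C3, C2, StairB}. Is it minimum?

Given cut capacity: 4 + 11 + 2 + 5 = 22.
Augment Hall→C1→C5→Exit: bottleneck 4, flow now 4.
Augment Hall→C1→StairB→Exit: bottleneck 5, flow now 9.
Augment Hall→C3→C5→Exit: bottleneck 7, flow now 16.
No augmenting path remains; maximum flow = 16.
In the residual graph, reachable from Hall: {Hall, C1, C3, C2, C5, StairB}.
Min-cut edges: C5→Exit (11), StairB→Exit (5); capacity 11 + 5 = 16.
Cut capacity 22 exceeds the max flow 16, so it is not minimum.

No — its capacity is 22, but the minimum cut has capacity 16.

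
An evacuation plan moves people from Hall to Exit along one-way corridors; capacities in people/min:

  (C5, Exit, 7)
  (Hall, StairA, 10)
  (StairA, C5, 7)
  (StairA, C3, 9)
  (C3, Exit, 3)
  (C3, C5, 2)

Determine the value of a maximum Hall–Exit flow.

Augment Hall→StairA→C3→Exit: bottleneck 3, flow now 3.
Augment Hall→StairA→C5→Exit: bottleneck 7, flow now 10.
No augmenting path remains; maximum flow = 10.
In the residual graph, reachable from Hall: {Hall}.
Min-cut edges: Hall→StairA (10); capacity 10 = 10.
This cut is saturated, so no flow can exceed 10.

10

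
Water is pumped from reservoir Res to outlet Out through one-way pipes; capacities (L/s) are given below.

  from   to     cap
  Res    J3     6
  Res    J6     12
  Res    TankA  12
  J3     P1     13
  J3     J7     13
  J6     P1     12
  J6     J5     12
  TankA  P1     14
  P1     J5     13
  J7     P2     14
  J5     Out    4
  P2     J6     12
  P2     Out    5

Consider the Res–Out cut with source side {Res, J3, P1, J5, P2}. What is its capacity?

58

Edges leaving {Res, J3, P1, J5, P2}: Res→J6 (12), Res→TankA (12), J3→J7 (13), J5→Out (4), P2→J6 (12), P2→Out (5).
Cut capacity = 12 + 12 + 13 + 4 + 12 + 5 = 58.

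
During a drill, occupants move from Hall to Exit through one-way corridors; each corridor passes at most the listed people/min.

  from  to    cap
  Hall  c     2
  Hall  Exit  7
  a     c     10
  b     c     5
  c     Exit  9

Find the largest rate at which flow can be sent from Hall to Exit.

Augment Hall→Exit: bottleneck 7, flow now 7.
Augment Hall→c→Exit: bottleneck 2, flow now 9.
No augmenting path remains; maximum flow = 9.
In the residual graph, reachable from Hall: {Hall}.
Min-cut edges: Hall→c (2), Hall→Exit (7); capacity 2 + 7 = 9.
This cut is saturated, so no flow can exceed 9.

9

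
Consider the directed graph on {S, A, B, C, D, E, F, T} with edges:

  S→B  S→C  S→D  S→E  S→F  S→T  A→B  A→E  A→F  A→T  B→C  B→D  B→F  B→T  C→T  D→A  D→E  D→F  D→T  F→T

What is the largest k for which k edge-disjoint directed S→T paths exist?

Assign every edge capacity 1; by Menger, the answer equals the max flow.
Path S→T (+1); total 1.
Path S→B→T (+1); total 2.
Path S→C→T (+1); total 3.
Path S→D→T (+1); total 4.
Path S→F→T (+1); total 5.
No residual S→T path; max flow = 5.
Certifying cut of size 5: {S→B, S→C, S→D, S→F, S→T}.

5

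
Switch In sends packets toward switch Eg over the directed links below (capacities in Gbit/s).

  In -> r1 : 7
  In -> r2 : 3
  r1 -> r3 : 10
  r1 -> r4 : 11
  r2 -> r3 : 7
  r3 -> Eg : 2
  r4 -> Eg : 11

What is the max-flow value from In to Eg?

9

Augment In→r1→r3→Eg: bottleneck 2, flow now 2.
Augment In→r1→r4→Eg: bottleneck 5, flow now 7.
Augment In→r2→r3→r1→r4→Eg: bottleneck 2, flow now 9. (uses reverse residual edge)
No augmenting path remains; maximum flow = 9.
In the residual graph, reachable from In: {In, r2, r3}.
Min-cut edges: In→r1 (7), r3→Eg (2); capacity 7 + 2 = 9.
This cut is saturated, so no flow can exceed 9.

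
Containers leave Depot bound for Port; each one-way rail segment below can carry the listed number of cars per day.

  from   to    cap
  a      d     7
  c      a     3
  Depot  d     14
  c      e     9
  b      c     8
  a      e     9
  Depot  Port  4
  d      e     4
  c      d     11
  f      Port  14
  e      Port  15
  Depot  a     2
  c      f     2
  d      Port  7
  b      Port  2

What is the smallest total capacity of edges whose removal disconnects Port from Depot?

17

Augment Depot→Port: bottleneck 4, flow now 4.
Augment Depot→d→Port: bottleneck 7, flow now 11.
Augment Depot→a→e→Port: bottleneck 2, flow now 13.
Augment Depot→d→e→Port: bottleneck 4, flow now 17.
No augmenting path remains; maximum flow = 17.
By max-flow min-cut, the minimum cut capacity equals the max flow.
In the residual graph, reachable from Depot: {Depot, d}.
Min-cut edges: Depot→a (2), Depot→Port (4), d→e (4), d→Port (7); capacity 2 + 4 + 4 + 7 = 17.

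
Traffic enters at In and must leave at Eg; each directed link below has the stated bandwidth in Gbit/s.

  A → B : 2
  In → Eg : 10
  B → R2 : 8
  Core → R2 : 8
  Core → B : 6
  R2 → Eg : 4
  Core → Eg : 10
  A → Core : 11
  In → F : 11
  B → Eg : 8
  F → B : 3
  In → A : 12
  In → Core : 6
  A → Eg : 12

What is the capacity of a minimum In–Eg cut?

Augment In→Eg: bottleneck 10, flow now 10.
Augment In→A→Eg: bottleneck 12, flow now 22.
Augment In→Core→Eg: bottleneck 6, flow now 28.
Augment In→F→B→Eg: bottleneck 3, flow now 31.
No augmenting path remains; maximum flow = 31.
By max-flow min-cut, the minimum cut capacity equals the max flow.
In the residual graph, reachable from In: {In, F}.
Min-cut edges: In→A (12), In→Core (6), In→Eg (10), F→B (3); capacity 12 + 6 + 10 + 3 = 31.

31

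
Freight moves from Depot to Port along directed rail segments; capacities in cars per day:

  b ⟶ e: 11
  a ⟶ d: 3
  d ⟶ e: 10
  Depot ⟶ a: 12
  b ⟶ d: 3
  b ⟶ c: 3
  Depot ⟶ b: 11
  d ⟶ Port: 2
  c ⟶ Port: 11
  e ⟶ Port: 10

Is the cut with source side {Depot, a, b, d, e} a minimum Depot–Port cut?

Given cut capacity: 3 + 2 + 10 = 15.
Augment Depot→a→d→Port: bottleneck 2, flow now 2.
Augment Depot→b→c→Port: bottleneck 3, flow now 5.
Augment Depot→b→e→Port: bottleneck 8, flow now 13.
Augment Depot→a→d→e→Port: bottleneck 1, flow now 14.
No augmenting path remains; maximum flow = 14.
In the residual graph, reachable from Depot: {Depot, a}.
Min-cut edges: Depot→b (11), a→d (3); capacity 11 + 3 = 14.
Cut capacity 15 exceeds the max flow 14, so it is not minimum.

No — its capacity is 15, but the minimum cut has capacity 14.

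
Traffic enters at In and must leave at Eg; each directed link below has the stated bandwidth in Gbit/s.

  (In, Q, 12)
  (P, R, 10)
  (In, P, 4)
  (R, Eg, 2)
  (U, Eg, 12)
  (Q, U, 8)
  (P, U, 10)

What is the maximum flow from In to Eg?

Augment In→P→R→Eg: bottleneck 2, flow now 2.
Augment In→P→U→Eg: bottleneck 2, flow now 4.
Augment In→Q→U→Eg: bottleneck 8, flow now 12.
No augmenting path remains; maximum flow = 12.
In the residual graph, reachable from In: {In, Q}.
Min-cut edges: In→P (4), Q→U (8); capacity 4 + 8 = 12.
This cut is saturated, so no flow can exceed 12.

12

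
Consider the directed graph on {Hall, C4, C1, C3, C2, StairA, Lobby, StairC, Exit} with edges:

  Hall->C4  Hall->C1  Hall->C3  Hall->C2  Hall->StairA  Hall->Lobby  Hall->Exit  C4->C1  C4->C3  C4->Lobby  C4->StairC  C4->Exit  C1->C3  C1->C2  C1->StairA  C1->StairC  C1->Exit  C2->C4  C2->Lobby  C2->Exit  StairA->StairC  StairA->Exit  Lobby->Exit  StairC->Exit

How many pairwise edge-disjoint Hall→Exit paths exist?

Assign every edge capacity 1; by Menger, the answer equals the max flow.
Path Hall→Exit (+1); total 1.
Path Hall→C4→Exit (+1); total 2.
Path Hall→C1→Exit (+1); total 3.
Path Hall→C2→Exit (+1); total 4.
Path Hall→StairA→Exit (+1); total 5.
Path Hall→Lobby→Exit (+1); total 6.
No residual Hall→Exit path; max flow = 6.
Certifying cut of size 6: {Hall→C1, Hall→C2, Hall→C4, Hall→Exit, Hall→Lobby, Hall→StairA}.

6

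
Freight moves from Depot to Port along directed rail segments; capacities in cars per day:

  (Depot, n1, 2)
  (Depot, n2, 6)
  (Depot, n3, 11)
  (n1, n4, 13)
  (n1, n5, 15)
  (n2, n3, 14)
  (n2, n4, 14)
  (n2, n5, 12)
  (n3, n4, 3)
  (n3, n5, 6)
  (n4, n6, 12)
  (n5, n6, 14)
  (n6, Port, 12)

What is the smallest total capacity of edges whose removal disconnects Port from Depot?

Augment Depot→n1→n4→n6→Port: bottleneck 2, flow now 2.
Augment Depot→n2→n4→n6→Port: bottleneck 6, flow now 8.
Augment Depot→n3→n4→n6→Port: bottleneck 3, flow now 11.
Augment Depot→n3→n5→n6→Port: bottleneck 1, flow now 12.
No augmenting path remains; maximum flow = 12.
By max-flow min-cut, the minimum cut capacity equals the max flow.
In the residual graph, reachable from Depot: {Depot, n1, n2, n3, n4, n5, n6}.
Min-cut edges: n6→Port (12); capacity 12 = 12.

12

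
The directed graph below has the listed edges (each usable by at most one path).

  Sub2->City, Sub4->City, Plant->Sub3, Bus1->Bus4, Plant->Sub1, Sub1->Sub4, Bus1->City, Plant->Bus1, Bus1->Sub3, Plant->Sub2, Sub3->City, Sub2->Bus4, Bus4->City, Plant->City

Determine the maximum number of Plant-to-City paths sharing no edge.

Assign every edge capacity 1; by Menger, the answer equals the max flow.
Path Plant→City (+1); total 1.
Path Plant→Bus1→City (+1); total 2.
Path Plant→Sub3→City (+1); total 3.
Path Plant→Sub2→City (+1); total 4.
Path Plant→Sub1→Sub4→City (+1); total 5.
No residual Plant→City path; max flow = 5.
Certifying cut of size 5: {Plant→Bus1, Plant→City, Plant→Sub1, Plant→Sub2, Plant→Sub3}.

5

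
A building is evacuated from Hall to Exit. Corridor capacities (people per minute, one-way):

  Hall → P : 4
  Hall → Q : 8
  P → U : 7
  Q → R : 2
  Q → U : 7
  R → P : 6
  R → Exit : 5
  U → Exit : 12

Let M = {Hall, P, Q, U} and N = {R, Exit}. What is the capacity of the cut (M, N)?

Edges leaving {Hall, P, Q, U}: Q→R (2), U→Exit (12).
Cut capacity = 2 + 12 = 14.

14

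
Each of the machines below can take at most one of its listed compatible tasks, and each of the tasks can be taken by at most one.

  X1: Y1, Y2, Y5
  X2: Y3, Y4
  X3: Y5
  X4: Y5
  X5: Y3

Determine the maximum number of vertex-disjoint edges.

4

Unit-capacity flow: source→left, listed edges, right→sink; max matching = max flow.
Augmenting path X1→Y1 (+1); matched 1.
Augmenting path X2→Y3 (+1); matched 2.
Augmenting path X3→Y5 (+1); matched 3.
Augmenting path X5→Y3→X2→Y4 (+1); matched 4.
No augmenting path remains; maximum matching = 4.
König certificate: {X1, X2, X5, Y5} is a vertex cover of size 4 (every listed pair touches it), so no matching can be larger.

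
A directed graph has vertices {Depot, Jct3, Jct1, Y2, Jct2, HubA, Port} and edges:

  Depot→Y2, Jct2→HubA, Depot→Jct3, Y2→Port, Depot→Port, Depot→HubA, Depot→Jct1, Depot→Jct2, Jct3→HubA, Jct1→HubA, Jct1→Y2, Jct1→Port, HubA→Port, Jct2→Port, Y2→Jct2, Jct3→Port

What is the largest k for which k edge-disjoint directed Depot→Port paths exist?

Assign every edge capacity 1; by Menger, the answer equals the max flow.
Path Depot→Port (+1); total 1.
Path Depot→Jct3→Port (+1); total 2.
Path Depot→Jct1→Port (+1); total 3.
Path Depot→Y2→Port (+1); total 4.
Path Depot→Jct2→Port (+1); total 5.
Path Depot→HubA→Port (+1); total 6.
No residual Depot→Port path; max flow = 6.
Certifying cut of size 6: {Depot→HubA, Depot→Jct1, Depot→Jct2, Depot→Jct3, Depot→Port, Depot→Y2}.

6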